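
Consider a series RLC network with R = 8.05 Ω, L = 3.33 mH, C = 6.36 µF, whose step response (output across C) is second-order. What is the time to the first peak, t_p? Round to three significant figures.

For a series RLC circuit (capacitor voltage as output), ω_n = 1/√(LC) = 1/√(3.33 mH · 6.36 µF) = 6870 rad/s.
ζ = (R/2)·√(C/L) = (8.05/2)·√(6.36 µF/3.33 mH) = 0.176.
ω_d = 6870·√(1 − 0.176²) = 6760 rad/s. t_p = π/ω_d = 0.000464 s.

t_p ≈ 0.000464 s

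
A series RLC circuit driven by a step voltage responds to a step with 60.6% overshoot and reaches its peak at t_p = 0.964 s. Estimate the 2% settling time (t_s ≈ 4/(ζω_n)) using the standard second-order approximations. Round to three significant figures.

t_s ≈ 7.70 s

From the overshoot, ζ = −ln(OS)/√(π²+ln²(OS)) = 0.157.
t_p = π/ω_d ⇒ ω_d = 3.26 rad/s; then ω_n = ω_d/√(1−ζ²) = 3.30 rad/s.
t_s ≈ 4/(ζω_n) = 4/(0.157·3.30) = 7.70 s.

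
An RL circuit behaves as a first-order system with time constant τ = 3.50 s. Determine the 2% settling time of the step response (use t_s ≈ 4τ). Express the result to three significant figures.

t_s ≈ 4τ = 14.0 s.

t_s ≈ 14.0 s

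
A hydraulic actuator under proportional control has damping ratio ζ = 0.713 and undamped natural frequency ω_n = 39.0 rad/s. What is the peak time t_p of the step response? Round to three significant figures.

t_p ≈ 0.115 s

The damped frequency is ω_d = ω_n√(1−ζ²) = 39.0·√(1−0.508) = 27.3 rad/s.
Peak time t_p = π/ω_d = π/27.3 = 0.115 s.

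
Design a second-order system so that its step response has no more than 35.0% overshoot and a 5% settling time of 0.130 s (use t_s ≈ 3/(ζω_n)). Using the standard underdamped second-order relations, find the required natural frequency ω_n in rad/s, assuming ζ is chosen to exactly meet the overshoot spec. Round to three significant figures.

From %OS = 100·exp(−πζ/√(1−ζ²)), invert to get ζ = −ln(OS)/√(π² + ln²(OS)) with OS = 0.350.
−ln 0.350 = 1.050, so ζ = 1.050/√(π² + 1.102) = 0.317.
From t_s ≈ 3/(ζω_n): ω_n = 3/(ζ·t_s) = 3/(0.317·0.130) = 72.8 rad/s.

ω_n ≈ 72.8 rad/s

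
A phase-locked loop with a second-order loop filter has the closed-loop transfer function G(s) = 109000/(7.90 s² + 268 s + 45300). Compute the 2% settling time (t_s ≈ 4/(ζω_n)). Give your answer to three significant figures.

Dividing through by 7.90: denominator becomes s² + 33.92 s + 5734.
So ω_n = √5734 = 75.7 rad/s and ζ = 33.92/(2·75.7) = 0.224.
t_s ≈ 4/(ζω_n) = 0.236 s.

t_s ≈ 0.236 s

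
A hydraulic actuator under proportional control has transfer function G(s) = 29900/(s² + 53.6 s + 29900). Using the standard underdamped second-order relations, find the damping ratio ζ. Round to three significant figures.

Matching coefficients with s² + 2ζω_n s + ω_n² gives ω_n² = 29900 ⇒ ω_n = 173 rad/s, and ζ = 53.6/(2ω_n) = 0.155.

ζ ≈ 0.155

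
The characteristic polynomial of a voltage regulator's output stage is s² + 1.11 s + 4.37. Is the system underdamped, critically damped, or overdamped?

underdamped

a² − 4b = 1.11² − 4·4.37 < 0 (complex roots); the system is underdamped.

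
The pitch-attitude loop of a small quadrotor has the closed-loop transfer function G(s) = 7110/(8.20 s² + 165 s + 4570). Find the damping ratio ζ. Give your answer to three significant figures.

ζ ≈ 0.426

Dividing through by 8.20: denominator becomes s² + 20.12 s + 557.3.
So ω_n = √557.3 = 23.6 rad/s and ζ = 20.12/(2·23.6) = 0.426.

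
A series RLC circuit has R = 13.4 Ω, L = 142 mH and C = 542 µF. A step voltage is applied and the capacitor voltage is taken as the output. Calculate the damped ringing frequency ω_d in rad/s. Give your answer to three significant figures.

ω_d ≈ 104 rad/s

For a series RLC circuit (capacitor voltage as output), ω_n = 1/√(LC) = 1/√(142 mH · 542 µF) = 114 rad/s.
ζ = (R/2)·√(C/L) = (13.4/2)·√(542 µF/142 mH) = 0.414.
ω_d = ω_n√(1−ζ²) = 104 rad/s.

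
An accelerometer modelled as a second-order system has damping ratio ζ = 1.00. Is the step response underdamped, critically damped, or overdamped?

critically damped

Since ζ = 1, the system is critically damped.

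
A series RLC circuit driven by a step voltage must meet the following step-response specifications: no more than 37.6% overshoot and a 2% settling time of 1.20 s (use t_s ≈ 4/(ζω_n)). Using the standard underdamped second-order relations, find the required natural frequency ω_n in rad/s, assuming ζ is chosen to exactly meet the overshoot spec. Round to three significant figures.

ω_n ≈ 11.2 rad/s

From %OS = 100·exp(−πζ/√(1−ζ²)), invert to get ζ = −ln(OS)/√(π² + ln²(OS)) with OS = 0.376.
−ln 0.376 = 0.9782, so ζ = 0.9782/√(π² + 0.9568) = 0.297.
Then ω_n = 4/(ζ t_s) = 4/(0.297 × 1.20) = 11.2 rad/s.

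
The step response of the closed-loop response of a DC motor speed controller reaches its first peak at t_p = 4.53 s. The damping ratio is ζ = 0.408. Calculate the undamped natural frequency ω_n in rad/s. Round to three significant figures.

ω_n ≈ 0.760 rad/s

Peak time t_p = π/ω_d, so ω_d = π/t_p = π/4.53 = 0.694 rad/s.
ω_n = ω_d/√(1−ζ²) = 0.694/√0.834 = 0.760 rad/s.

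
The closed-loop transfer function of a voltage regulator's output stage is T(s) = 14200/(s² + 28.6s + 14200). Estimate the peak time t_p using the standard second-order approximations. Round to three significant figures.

Comparing the denominator to s² + 2ζω_n s + ω_n²: ω_n = √14200 = 119 rad/s, and 2ζω_n = 28.6 so ζ = 28.6/(2·119) = 0.120.
ω_d = 119·√(1 − 0.120²) = 118 rad/s. Then t_p = π/ω_d = 0.0266 s.

t_p ≈ 0.0266 s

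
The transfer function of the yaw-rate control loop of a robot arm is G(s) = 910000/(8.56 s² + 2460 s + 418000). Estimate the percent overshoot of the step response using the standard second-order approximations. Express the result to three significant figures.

Dividing through by 8.56: denominator becomes s² + 287.4 s + 48830.
So ω_n = √48830 = 221 rad/s and ζ = 287.4/(2·221) = 0.650.
Overshoot: exp(−π·0.650/√(1−0.650²)) = 0.0680, i.e. 6.80%.

%OS ≈ 6.80%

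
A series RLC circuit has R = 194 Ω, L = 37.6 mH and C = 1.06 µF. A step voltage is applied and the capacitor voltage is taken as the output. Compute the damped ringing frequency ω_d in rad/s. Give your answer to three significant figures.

For a series RLC circuit (capacitor voltage as output), ω_n = 1/√(LC) = 1/√(37.6 mH · 1.06 µF) = 5010 rad/s.
ζ = (R/2)·√(C/L) = (194/2)·√(1.06 µF/37.6 mH) = 0.515.
ω_d = 5010·√(1 − 0.515²) = 4290 rad/s.

ω_d ≈ 4290 rad/s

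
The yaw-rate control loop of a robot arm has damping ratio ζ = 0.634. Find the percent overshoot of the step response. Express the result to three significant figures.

%OS ≈ 7.61%

For an underdamped second-order system, %OS = 100·exp(−πζ/√(1−ζ²)).
πζ/√(1−ζ²) = π·0.634/√(1−0.402) = 2.576, so %OS = 100·e^(−2.576) = 7.61%.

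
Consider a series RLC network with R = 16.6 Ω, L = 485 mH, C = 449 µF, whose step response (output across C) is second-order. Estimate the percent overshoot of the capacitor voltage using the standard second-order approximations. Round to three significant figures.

%OS ≈ 44.0%

For a series RLC circuit (capacitor voltage as output), ω_n = 1/√(LC) = 1/√(485 mH · 449 µF) = 67.8 rad/s.
ζ = (R/2)·√(C/L) = (16.6/2)·√(449 µF/485 mH) = 0.253.
%OS = 100 e^{−πζ/√(1−ζ²)} with ζ = 0.253 gives 44.0%.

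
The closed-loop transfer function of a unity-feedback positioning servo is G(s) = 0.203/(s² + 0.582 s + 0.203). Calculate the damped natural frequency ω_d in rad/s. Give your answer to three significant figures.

ω_d ≈ 0.344 rad/s

ω_n = √0.203 = 0.451 rad/s; ζ = 0.582/(2·0.451) = 0.646.
The damped frequency ω_d = ω_n√(1−ζ²) = 0.344 rad/s.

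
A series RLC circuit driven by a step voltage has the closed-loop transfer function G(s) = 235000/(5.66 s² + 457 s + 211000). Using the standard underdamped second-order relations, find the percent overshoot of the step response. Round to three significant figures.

Dividing through by 5.66: denominator becomes s² + 80.74 s + 37280.
So ω_n = √37280 = 193 rad/s and ζ = 80.74/(2·193) = 0.209.
Overshoot: exp(−π·0.209/√(1−0.209²)) = 0.511, i.e. 51.1%.

%OS ≈ 51.1%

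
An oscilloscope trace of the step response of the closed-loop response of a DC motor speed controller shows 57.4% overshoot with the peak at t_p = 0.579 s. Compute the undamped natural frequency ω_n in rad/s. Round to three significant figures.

ω_n ≈ 5.51 rad/s

ζ from %OS: ζ = |ln 0.574|/√(π²+ln²0.574) = 0.174.
t_p = π/ω_d ⇒ ω_d = 5.43 rad/s; then ω_n = ω_d/√(1−ζ²) = 5.51 rad/s.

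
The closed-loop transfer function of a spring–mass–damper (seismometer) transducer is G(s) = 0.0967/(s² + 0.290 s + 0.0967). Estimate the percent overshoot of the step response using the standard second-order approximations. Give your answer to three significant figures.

%OS ≈ 19.1%

ω_n = √0.0967 = 0.311 rad/s; ζ = 0.290/(2·0.311) = 0.466.
%OS = 100·exp(−πζ/√(1−ζ²)) = 19.1%.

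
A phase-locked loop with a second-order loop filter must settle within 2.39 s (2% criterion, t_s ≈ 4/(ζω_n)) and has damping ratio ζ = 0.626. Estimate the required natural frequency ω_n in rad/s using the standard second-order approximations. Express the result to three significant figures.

ω_n ≈ 2.67 rad/s

Rearranging t_s ≈ 4/(ζω_n) gives ω_n = 4/(ζ·t_s) = 4/(0.626 × 2.39) = 2.67 rad/s.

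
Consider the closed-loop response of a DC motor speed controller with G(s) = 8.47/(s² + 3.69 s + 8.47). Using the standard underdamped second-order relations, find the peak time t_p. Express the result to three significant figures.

ω_n = √8.47 = 2.91 rad/s; ζ = 3.69/(2·2.91) = 0.634.
The damped frequency ω_d = ω_n√(1−ζ²) = 2.25 rad/s. Then t_p = π/ω_d = 1.40 s.

t_p ≈ 1.40 s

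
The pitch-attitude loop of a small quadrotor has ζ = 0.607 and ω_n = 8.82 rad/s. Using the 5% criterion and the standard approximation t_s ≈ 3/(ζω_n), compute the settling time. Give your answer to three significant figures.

t_s ≈ 0.560 s

t_s ≈ 3/(ζω_n) = 3/(0.607 × 8.82) = 0.560 s.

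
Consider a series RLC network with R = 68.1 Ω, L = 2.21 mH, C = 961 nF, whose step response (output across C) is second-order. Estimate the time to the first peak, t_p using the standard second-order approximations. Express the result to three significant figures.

For a series RLC circuit (capacitor voltage as output), ω_n = 1/√(LC) = 1/√(2.21 mH · 961 nF) = 21700 rad/s.
ζ = (R/2)·√(C/L) = (68.1/2)·√(961 nF/2.21 mH) = 0.710.
ω_d = 21700·√(1 − 0.710²) = 15300 rad/s. t_p = π/ω_d = 0.000206 s.

t_p ≈ 0.000206 s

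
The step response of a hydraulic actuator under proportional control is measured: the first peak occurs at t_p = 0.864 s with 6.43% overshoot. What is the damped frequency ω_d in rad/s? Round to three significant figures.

ω_d ≈ 3.64 rad/s

t_p = π/ω_d, so ω_d = π/0.864 = 3.64 rad/s.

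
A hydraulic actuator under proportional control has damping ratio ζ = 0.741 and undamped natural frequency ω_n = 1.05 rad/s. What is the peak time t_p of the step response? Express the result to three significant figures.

t_p ≈ 4.46 s

The damped frequency is ω_d = ω_n√(1−ζ²) = 1.05·√(1−0.549) = 0.705 rad/s.
Peak time t_p = π/ω_d = π/0.705 = 4.46 s.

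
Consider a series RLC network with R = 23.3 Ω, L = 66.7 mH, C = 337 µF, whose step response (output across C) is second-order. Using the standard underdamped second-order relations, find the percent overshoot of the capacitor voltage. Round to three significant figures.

For a series RLC circuit (capacitor voltage as output), ω_n = 1/√(LC) = 1/√(66.7 mH · 337 µF) = 211 rad/s.
ζ = (R/2)·√(C/L) = (23.3/2)·√(337 µF/66.7 mH) = 0.828.
%OS = 100·exp(−πζ/√(1−ζ²)) = 0.965%.

%OS ≈ 0.965%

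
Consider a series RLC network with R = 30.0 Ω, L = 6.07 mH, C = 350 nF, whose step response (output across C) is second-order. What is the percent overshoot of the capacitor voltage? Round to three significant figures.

For a series RLC circuit (capacitor voltage as output), ω_n = 1/√(LC) = 1/√(6.07 mH · 350 nF) = 21700 rad/s.
ζ = (R/2)·√(C/L) = (30.0/2)·√(350 nF/6.07 mH) = 0.114.
%OS = 100 e^{−πζ/√(1−ζ²)} with ζ = 0.114 gives 69.8%.

%OS ≈ 69.8%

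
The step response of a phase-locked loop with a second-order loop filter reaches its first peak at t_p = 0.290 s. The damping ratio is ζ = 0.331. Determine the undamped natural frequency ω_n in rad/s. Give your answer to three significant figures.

Peak time t_p = π/ω_d, so ω_d = π/t_p = π/0.290 = 10.8 rad/s.
ω_n = ω_d/√(1−ζ²) = 10.8/√0.890 = 11.5 rad/s.

ω_n ≈ 11.5 rad/s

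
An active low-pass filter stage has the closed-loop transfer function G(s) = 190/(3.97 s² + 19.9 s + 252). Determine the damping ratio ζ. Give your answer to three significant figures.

ζ ≈ 0.315

Dividing through by 3.97: denominator becomes s² + 5.013 s + 63.48.
So ω_n = √63.48 = 7.97 rad/s and ζ = 5.013/(2·7.97) = 0.315.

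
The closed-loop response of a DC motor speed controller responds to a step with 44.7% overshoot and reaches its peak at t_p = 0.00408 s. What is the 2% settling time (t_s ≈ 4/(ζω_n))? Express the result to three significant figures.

The overshoot fixes ζ = −ln(OS)/√(π²+ln²(OS)) = 0.248.
t_p = π/ω_d ⇒ ω_d = 770 rad/s; then ω_n = ω_d/√(1−ζ²) = 795 rad/s.
t_s ≈ 4/(ζω_n) = 4/(0.248·795) = 0.0203 s.

t_s ≈ 0.0203 s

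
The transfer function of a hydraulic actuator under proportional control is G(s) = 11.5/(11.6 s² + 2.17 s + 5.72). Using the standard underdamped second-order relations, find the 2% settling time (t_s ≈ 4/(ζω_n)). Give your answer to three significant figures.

Dividing through by 11.6: denominator becomes s² + 0.1871 s + 0.4931.
So ω_n = √0.4931 = 0.702 rad/s and ζ = 0.1871/(2·0.702) = 0.133.
t_s ≈ 4/(ζω_n) = 42.8 s.

t_s ≈ 42.8 s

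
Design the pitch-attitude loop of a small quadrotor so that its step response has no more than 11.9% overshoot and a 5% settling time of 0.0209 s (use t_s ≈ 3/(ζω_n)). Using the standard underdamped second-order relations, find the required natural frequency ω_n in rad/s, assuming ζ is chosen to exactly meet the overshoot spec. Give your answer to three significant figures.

Inverting the overshoot relation: ζ = |ln 0.119|/√(π² + ln²0.119) = 0.561.
Then ω_n = 3/(ζ t_s) = 3/(0.561 × 0.0209) = 256 rad/s.

ω_n ≈ 256 rad/s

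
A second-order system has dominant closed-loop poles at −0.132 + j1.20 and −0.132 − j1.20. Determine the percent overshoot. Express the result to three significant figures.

The poles are at −σ ± jω_d with σ = 0.132 and ω_d = 1.20, so ω_n = √(σ²+ω_d²) = 1.21 rad/s and ζ = σ/ω_n = 0.109.
Overshoot: exp(−π·0.109/√(1−0.109²)) = 0.708, i.e. 70.8%.

%OS ≈ 70.8%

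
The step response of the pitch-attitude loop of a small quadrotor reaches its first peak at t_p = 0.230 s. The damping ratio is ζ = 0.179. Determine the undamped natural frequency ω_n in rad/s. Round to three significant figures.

Peak time t_p = π/ω_d, so ω_d = π/t_p = π/0.230 = 13.7 rad/s.
ω_n = ω_d/√(1−ζ²) = 13.7/√0.968 = 13.9 rad/s.

ω_n ≈ 13.9 rad/s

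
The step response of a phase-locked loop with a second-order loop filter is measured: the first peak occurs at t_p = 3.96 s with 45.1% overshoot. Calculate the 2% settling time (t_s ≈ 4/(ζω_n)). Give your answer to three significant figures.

From the overshoot, ζ = −ln(OS)/√(π²+ln²(OS)) = 0.246.
From t_p = π/ω_d, ω_d = π/3.96 = 0.793 rad/s, so ω_n = ω_d/√(1−ζ²) = 0.818 rad/s.
t_s ≈ 4/(ζω_n) = 4/(0.246·0.818) = 19.9 s.

t_s ≈ 19.9 s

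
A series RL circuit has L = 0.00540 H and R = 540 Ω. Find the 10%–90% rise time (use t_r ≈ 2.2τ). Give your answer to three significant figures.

τ = L/R = 0.00540/540 = 0.0000100 s.
t_r ≈ 2.2τ = 0.0000220 s.

t_r ≈ 0.0000220 s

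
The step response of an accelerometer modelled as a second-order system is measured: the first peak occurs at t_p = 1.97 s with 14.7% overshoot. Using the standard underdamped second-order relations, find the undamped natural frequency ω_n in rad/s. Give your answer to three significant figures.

ω_n ≈ 1.87 rad/s

From the overshoot, ζ = −ln(OS)/√(π²+ln²(OS)) = 0.521.
t_p = π/ω_d ⇒ ω_d = 1.59 rad/s; then ω_n = ω_d/√(1−ζ²) = 1.87 rad/s.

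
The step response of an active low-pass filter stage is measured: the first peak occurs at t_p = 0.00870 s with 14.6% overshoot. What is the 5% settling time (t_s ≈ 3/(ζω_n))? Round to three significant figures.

t_s ≈ 0.0136 s

From the overshoot, ζ = −ln(OS)/√(π²+ln²(OS)) = 0.522.
From t_p = π/ω_d, ω_d = π/0.00870 = 361 rad/s, so ω_n = ω_d/√(1−ζ²) = 423 rad/s.
t_s ≈ 3/(ζω_n) = 3/(0.522·423) = 0.0136 s.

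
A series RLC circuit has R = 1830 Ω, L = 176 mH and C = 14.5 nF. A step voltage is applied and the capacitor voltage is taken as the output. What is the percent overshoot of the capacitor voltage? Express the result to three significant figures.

%OS ≈ 42.5%

For a series RLC circuit (capacitor voltage as output), ω_n = 1/√(LC) = 1/√(176 mH · 14.5 nF) = 19800 rad/s.
ζ = (R/2)·√(C/L) = (1830/2)·√(14.5 nF/176 mH) = 0.263.
%OS = 100 e^{−πζ/√(1−ζ²)} with ζ = 0.263 gives 42.5%.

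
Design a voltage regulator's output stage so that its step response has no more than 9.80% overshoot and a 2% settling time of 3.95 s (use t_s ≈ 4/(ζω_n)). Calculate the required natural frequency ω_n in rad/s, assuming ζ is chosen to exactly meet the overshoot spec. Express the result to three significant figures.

ω_n ≈ 1.70 rad/s

Inverting the overshoot relation: ζ = |ln 0.0980|/√(π² + ln²0.0980) = 0.595.
Then ω_n = 4/(ζ t_s) = 4/(0.595 × 3.95) = 1.70 rad/s.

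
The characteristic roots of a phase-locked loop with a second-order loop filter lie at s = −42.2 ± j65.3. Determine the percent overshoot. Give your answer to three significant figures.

|pole| = ω_n = √(42.2² + 65.3²) = 77.7 rad/s; ζ = cos θ = σ/ω_n = 0.543.
Overshoot: exp(−π·0.543/√(1−0.543²)) = 0.131, i.e. 13.1%.

%OS ≈ 13.1%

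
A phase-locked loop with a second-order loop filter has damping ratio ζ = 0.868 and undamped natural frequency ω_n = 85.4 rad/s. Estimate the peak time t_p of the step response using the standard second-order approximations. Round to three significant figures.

t_p ≈ 0.0741 s

The damped frequency is ω_d = ω_n√(1−ζ²) = 85.4·√(1−0.753) = 42.4 rad/s.
Peak time t_p = π/ω_d = π/42.4 = 0.0741 s.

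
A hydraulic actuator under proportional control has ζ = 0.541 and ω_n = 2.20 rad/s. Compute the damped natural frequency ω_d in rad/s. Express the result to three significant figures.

ω_d ≈ 1.85 rad/s

ω_d = ω_n√(1−ζ²) = 2.20·√0.707 = 1.85 rad/s.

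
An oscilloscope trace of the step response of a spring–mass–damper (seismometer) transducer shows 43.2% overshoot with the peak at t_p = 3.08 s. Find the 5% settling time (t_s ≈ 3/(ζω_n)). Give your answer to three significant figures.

The overshoot fixes ζ = −ln(OS)/√(π²+ln²(OS)) = 0.258.
t_p = π/ω_d ⇒ ω_d = 1.02 rad/s; then ω_n = ω_d/√(1−ζ²) = 1.06 rad/s.
t_s ≈ 3/(ζω_n) = 3/(0.258·1.06) = 11.0 s.

t_s ≈ 11.0 s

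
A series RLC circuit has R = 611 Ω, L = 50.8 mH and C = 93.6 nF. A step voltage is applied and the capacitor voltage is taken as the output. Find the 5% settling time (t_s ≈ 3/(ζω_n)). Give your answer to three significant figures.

t_s ≈ 0.000499 s

For a series RLC circuit (capacitor voltage as output), ω_n = 1/√(LC) = 1/√(50.8 mH · 93.6 nF) = 14500 rad/s.
ζ = (R/2)·√(C/L) = (611/2)·√(93.6 nF/50.8 mH) = 0.415.
t_s ≈ 3/(ζω_n) = 0.000499 s.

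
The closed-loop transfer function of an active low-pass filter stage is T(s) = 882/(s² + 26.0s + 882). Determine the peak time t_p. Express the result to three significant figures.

t_p ≈ 0.118 s

Comparing the denominator to s² + 2ζω_n s + ω_n²: ω_n = √882 = 29.7 rad/s, and 2ζω_n = 26.0 so ζ = 26.0/(2·29.7) = 0.438.
The damped frequency ω_d = ω_n√(1−ζ²) = 26.7 rad/s. Then t_p = π/ω_d = 0.118 s.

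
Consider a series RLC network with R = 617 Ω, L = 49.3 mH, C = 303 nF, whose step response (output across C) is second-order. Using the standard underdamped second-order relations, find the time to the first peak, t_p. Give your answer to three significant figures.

For a series RLC circuit (capacitor voltage as output), ω_n = 1/√(LC) = 1/√(49.3 mH · 303 nF) = 8180 rad/s.
ζ = (R/2)·√(C/L) = (617/2)·√(303 nF/49.3 mH) = 0.765.
ω_d = 8180·√(1 − 0.765²) = 5270 rad/s. t_p = π/ω_d = 0.000596 s.

t_p ≈ 0.000596 s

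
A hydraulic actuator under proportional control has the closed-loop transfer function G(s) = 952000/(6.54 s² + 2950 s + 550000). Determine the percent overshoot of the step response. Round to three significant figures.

Dividing through by 6.54: denominator becomes s² + 451.1 s + 84100.
So ω_n = √84100 = 290 rad/s and ζ = 451.1/(2·290) = 0.778.
Overshoot: exp(−π·0.778/√(1−0.778²)) = 0.0205, i.e. 2.05%.

%OS ≈ 2.05%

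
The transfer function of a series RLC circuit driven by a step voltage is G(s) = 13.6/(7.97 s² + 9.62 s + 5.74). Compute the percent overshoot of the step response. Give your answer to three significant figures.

Dividing through by 7.97: denominator becomes s² + 1.207 s + 0.7202.
So ω_n = √0.7202 = 0.849 rad/s and ζ = 1.207/(2·0.849) = 0.711.
%OS = 100·exp(−πζ/√(1−ζ²)) = 4.17%.

%OS ≈ 4.17%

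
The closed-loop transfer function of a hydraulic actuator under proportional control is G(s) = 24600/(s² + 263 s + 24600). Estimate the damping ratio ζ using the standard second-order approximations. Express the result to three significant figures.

ω_n = √24600 = 157 rad/s; ζ = 263/(2·157) = 0.838.

ζ ≈ 0.838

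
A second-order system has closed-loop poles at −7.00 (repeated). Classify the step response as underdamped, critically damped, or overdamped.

critically damped

Since there is a repeated negative-real pole, the response is critically damped.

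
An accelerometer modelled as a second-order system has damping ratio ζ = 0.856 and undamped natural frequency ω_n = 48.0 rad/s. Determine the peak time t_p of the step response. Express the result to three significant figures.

The damped frequency is ω_d = ω_n√(1−ζ²) = 48.0·√(1−0.733) = 24.8 rad/s.
Peak time t_p = π/ω_d = π/24.8 = 0.127 s.

t_p ≈ 0.127 s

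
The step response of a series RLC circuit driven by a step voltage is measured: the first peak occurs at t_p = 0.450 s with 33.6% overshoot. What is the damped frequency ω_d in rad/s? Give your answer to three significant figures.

ω_d ≈ 6.98 rad/s

t_p = π/ω_d, so ω_d = π/0.450 = 6.98 rad/s.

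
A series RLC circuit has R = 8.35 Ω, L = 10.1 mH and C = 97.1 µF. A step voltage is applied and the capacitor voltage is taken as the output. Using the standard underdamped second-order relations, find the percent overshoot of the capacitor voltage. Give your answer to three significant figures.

%OS ≈ 24.4%

For a series RLC circuit (capacitor voltage as output), ω_n = 1/√(LC) = 1/√(10.1 mH · 97.1 µF) = 1010 rad/s.
ζ = (R/2)·√(C/L) = (8.35/2)·√(97.1 µF/10.1 mH) = 0.409.
%OS = 100·exp(−πζ/√(1−ζ²)) = 24.4%.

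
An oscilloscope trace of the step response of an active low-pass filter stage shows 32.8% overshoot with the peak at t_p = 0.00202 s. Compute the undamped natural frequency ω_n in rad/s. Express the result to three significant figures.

ω_n ≈ 1650 rad/s

ζ from %OS: ζ = |ln 0.328|/√(π²+ln²0.328) = 0.334.
From t_p = π/ω_d, ω_d = π/0.00202 = 1560 rad/s, so ω_n = ω_d/√(1−ζ²) = 1650 rad/s.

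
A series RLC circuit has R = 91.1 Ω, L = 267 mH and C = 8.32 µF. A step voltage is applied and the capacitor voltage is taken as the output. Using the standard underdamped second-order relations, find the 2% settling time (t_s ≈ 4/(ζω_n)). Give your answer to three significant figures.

t_s ≈ 0.0234 s

For a series RLC circuit (capacitor voltage as output), ω_n = 1/√(LC) = 1/√(267 mH · 8.32 µF) = 671 rad/s.
ζ = (R/2)·√(C/L) = (91.1/2)·√(8.32 µF/267 mH) = 0.254.
t_s ≈ 4/(ζω_n) = 0.0234 s.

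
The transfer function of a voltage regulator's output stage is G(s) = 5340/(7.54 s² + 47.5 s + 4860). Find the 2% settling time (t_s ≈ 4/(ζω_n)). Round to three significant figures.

t_s ≈ 1.27 s

Dividing through by 7.54: denominator becomes s² + 6.300 s + 644.6.
So ω_n = √644.6 = 25.4 rad/s and ζ = 6.300/(2·25.4) = 0.124.
t_s ≈ 4/(ζω_n) = 1.27 s.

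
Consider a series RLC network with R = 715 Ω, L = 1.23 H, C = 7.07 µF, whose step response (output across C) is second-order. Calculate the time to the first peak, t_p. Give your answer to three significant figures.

For a series RLC circuit (capacitor voltage as output), ω_n = 1/√(LC) = 1/√(1.23 H · 7.07 µF) = 339 rad/s.
ζ = (R/2)·√(C/L) = (715/2)·√(7.07 µF/1.23 H) = 0.857.
The damped frequency ω_d = ω_n√(1−ζ²) = 175 rad/s. t_p = π/ω_d = 0.0180 s.

t_p ≈ 0.0180 s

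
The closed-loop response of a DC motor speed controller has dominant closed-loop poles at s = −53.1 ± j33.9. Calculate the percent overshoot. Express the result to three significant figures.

%OS ≈ 0.729%

|pole| = ω_n = √(53.1² + 33.9²) = 63.0 rad/s; ζ = cos θ = σ/ω_n = 0.843.
%OS = 100·exp(−πζ/√(1−ζ²)) = 0.729%.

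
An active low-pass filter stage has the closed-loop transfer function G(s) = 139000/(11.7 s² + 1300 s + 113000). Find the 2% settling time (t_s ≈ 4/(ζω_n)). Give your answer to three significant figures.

t_s ≈ 0.0720 s

Dividing through by 11.7: denominator becomes s² + 111.1 s + 9658.
So ω_n = √9658 = 98.3 rad/s and ζ = 111.1/(2·98.3) = 0.565.
t_s ≈ 4/(ζω_n) = 0.0720 s.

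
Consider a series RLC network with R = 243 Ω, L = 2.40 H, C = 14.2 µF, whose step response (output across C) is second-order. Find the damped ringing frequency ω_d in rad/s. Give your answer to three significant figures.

ω_d ≈ 164 rad/s

For a series RLC circuit (capacitor voltage as output), ω_n = 1/√(LC) = 1/√(2.40 H · 14.2 µF) = 171 rad/s.
ζ = (R/2)·√(C/L) = (243/2)·√(14.2 µF/2.40 H) = 0.296.
ω_d = ω_n√(1−ζ²) = 164 rad/s.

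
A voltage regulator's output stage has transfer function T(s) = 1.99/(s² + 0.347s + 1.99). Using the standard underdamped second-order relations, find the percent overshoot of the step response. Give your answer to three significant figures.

ω_n = √1.99 = 1.41 rad/s; ζ = 0.347/(2·1.41) = 0.123.
%OS = 100·exp(−πζ/√(1−ζ²)) = 67.8%.

%OS ≈ 67.8%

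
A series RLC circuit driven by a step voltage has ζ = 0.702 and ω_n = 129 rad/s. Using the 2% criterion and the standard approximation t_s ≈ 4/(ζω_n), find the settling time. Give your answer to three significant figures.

t_s ≈ 0.0442 s

t_s ≈ 4/(ζω_n) = 4/(0.702 × 129) = 0.0442 s.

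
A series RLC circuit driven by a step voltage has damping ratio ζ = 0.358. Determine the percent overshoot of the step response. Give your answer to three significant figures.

For an underdamped second-order system, %OS = 100·exp(−πζ/√(1−ζ²)).
πζ/√(1−ζ²) = π·0.358/√(1−0.128) = 1.205, so %OS = 100·e^(−1.205) = 30.0%.

%OS ≈ 30.0%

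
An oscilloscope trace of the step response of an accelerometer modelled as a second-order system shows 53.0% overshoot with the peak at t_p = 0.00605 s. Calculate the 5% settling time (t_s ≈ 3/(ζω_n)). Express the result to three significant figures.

The overshoot fixes ζ = −ln(OS)/√(π²+ln²(OS)) = 0.198.
t_p = π/ω_d ⇒ ω_d = 519 rad/s; then ω_n = ω_d/√(1−ζ²) = 530 rad/s.
t_s ≈ 3/(ζω_n) = 3/(0.198·530) = 0.0286 s.

t_s ≈ 0.0286 s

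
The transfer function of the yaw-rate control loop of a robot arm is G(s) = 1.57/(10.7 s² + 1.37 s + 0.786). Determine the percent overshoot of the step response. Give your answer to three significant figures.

%OS ≈ 46.6%

Dividing through by 10.7: denominator becomes s² + 0.1280 s + 0.07346.
So ω_n = √0.07346 = 0.271 rad/s and ζ = 0.1280/(2·0.271) = 0.236.
Overshoot: exp(−π·0.236/√(1−0.236²)) = 0.466, i.e. 46.6%.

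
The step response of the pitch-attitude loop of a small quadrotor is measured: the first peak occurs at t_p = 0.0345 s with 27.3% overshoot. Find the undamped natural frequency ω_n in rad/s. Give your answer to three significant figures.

ω_n ≈ 98.5 rad/s

ζ from %OS: ζ = |ln 0.273|/√(π²+ln²0.273) = 0.382.
t_p = π/ω_d ⇒ ω_d = 91.1 rad/s; then ω_n = ω_d/√(1−ζ²) = 98.5 rad/s.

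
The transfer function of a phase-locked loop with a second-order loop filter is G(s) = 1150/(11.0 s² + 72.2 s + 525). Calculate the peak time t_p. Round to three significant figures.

Dividing through by 11.0: denominator becomes s² + 6.564 s + 47.73.
So ω_n = √47.73 = 6.91 rad/s and ζ = 6.564/(2·6.91) = 0.475.
ω_d = 6.91·√(1 − 0.475²) = 6.08 rad/s. t_p = π/ω_d = 0.517 s.

t_p ≈ 0.517 s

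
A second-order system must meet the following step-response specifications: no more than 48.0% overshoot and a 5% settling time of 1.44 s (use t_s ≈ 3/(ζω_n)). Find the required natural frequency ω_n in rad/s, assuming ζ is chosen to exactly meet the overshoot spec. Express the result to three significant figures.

Inverting the overshoot relation: ζ = |ln 0.480|/√(π² + ln²0.480) = 0.228.
Then ω_n = 3/(ζ t_s) = 3/(0.228 × 1.44) = 9.16 rad/s.

ω_n ≈ 9.16 rad/s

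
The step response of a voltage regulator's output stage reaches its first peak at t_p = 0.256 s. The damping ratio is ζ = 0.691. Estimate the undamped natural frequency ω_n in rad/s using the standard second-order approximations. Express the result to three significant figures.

Peak time t_p = π/ω_d, so ω_d = π/t_p = π/0.256 = 12.3 rad/s.
ω_n = ω_d/√(1−ζ²) = 12.3/√0.523 = 17.0 rad/s.

ω_n ≈ 17.0 rad/s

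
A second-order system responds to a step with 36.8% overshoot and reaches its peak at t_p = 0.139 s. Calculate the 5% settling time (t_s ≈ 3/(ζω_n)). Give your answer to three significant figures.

t_s ≈ 0.417 s

From the overshoot, ζ = −ln(OS)/√(π²+ln²(OS)) = 0.303.
t_p = π/ω_d ⇒ ω_d = 22.6 rad/s; then ω_n = ω_d/√(1−ζ²) = 23.7 rad/s.
t_s ≈ 3/(ζω_n) = 3/(0.303·23.7) = 0.417 s.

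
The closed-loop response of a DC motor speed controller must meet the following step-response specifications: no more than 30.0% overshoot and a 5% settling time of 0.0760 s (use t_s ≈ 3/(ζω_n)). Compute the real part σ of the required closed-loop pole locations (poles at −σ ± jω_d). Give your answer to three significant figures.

σ ≈ 39.5

The settling-time spec alone fixes σ = ζω_n = 3/t_s = 3/0.0760 = 39.5.
(Overshoot then fixes ζ = 0.358 and hence ω_d = σ·√(1−ζ²)/ζ = 103 rad/s.)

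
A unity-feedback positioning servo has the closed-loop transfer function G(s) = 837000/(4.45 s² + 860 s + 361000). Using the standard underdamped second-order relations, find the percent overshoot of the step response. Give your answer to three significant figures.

%OS ≈ 32.2%

Dividing through by 4.45: denominator becomes s² + 193.3 s + 81120.
So ω_n = √81120 = 285 rad/s and ζ = 193.3/(2·285) = 0.339.
%OS = 100·exp(−πζ/√(1−ζ²)) = 32.2%.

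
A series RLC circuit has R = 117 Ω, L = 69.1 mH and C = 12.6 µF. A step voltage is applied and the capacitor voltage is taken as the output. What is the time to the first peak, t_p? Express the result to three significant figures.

t_p ≈ 0.00478 s

For a series RLC circuit (capacitor voltage as output), ω_n = 1/√(LC) = 1/√(69.1 mH · 12.6 µF) = 1070 rad/s.
ζ = (R/2)·√(C/L) = (117/2)·√(12.6 µF/69.1 mH) = 0.790.
The damped frequency ω_d = ω_n√(1−ζ²) = 657 rad/s. t_p = π/ω_d = 0.00478 s.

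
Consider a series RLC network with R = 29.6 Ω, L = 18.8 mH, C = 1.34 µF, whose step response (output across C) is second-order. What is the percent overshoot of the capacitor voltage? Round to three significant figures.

%OS ≈ 67.3%

For a series RLC circuit (capacitor voltage as output), ω_n = 1/√(LC) = 1/√(18.8 mH · 1.34 µF) = 6300 rad/s.
ζ = (R/2)·√(C/L) = (29.6/2)·√(1.34 µF/18.8 mH) = 0.125.
Overshoot: exp(−π·0.125/√(1−0.125²)) = 0.673, i.e. 67.3%.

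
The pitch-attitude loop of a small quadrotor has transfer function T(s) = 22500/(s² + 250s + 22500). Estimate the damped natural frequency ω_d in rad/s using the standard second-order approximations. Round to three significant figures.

ω_d ≈ 82.9 rad/s

Comparing the denominator to s² + 2ζω_n s + ω_n²: ω_n = √22500 = 150 rad/s, and 2ζω_n = 250 so ζ = 250/(2·150) = 0.833.
ω_d = ω_n√(1−ζ²) = 82.9 rad/s.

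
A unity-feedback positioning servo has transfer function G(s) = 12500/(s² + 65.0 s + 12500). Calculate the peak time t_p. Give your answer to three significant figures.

t_p ≈ 0.0294 s

Matching coefficients with s² + 2ζω_n s + ω_n² gives ω_n² = 12500 ⇒ ω_n = 112 rad/s, and ζ = 65.0/(2ω_n) = 0.291.
ω_d = ω_n√(1−ζ²) = 107 rad/s. Then t_p = π/ω_d = 0.0294 s.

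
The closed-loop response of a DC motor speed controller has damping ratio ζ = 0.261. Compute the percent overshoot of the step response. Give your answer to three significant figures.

%OS ≈ 42.8%

For an underdamped second-order system, %OS = 100·exp(−πζ/√(1−ζ²)).
πζ/√(1−ζ²) = π·0.261/√(1−0.0681) = 0.8494, so %OS = 100·e^(−0.8494) = 42.8%.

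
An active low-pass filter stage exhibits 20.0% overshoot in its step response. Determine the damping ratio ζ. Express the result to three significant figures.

ζ = −ln(OS)/√(π² + (ln OS)²). With OS = 0.200, ln OS = −1.609 and ζ = 1.609/3.530 = 0.456.

ζ ≈ 0.456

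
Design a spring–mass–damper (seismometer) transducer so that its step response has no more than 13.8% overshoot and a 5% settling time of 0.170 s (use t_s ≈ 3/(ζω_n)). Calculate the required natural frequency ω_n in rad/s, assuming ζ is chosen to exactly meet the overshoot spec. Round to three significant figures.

ζ = −ln(OS)/√(π² + (ln OS)²). With OS = 0.138, ln OS = −1.981 and ζ = 1.981/3.714 = 0.533.
From t_s ≈ 3/(ζω_n): ω_n = 3/(ζ·t_s) = 3/(0.533·0.170) = 33.1 rad/s.

ω_n ≈ 33.1 rad/s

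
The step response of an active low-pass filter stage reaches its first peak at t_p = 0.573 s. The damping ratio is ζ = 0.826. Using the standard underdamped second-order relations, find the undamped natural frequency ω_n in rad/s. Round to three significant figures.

ω_n ≈ 9.73 rad/s

Peak time t_p = π/ω_d, so ω_d = π/t_p = π/0.573 = 5.48 rad/s.
ω_n = ω_d/√(1−ζ²) = 5.48/√0.318 = 9.73 rad/s.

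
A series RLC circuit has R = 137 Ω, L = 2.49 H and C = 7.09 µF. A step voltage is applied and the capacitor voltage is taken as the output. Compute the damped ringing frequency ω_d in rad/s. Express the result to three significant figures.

For a series RLC circuit (capacitor voltage as output), ω_n = 1/√(LC) = 1/√(2.49 H · 7.09 µF) = 238 rad/s.
ζ = (R/2)·√(C/L) = (137/2)·√(7.09 µF/2.49 H) = 0.116.
The damped frequency ω_d = ω_n√(1−ζ²) = 236 rad/s.

ω_d ≈ 236 rad/s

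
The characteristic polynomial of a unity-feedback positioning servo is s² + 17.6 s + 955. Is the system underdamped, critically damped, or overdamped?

underdamped

a² − 4b = 17.6² − 4·955 < 0 (complex roots); the system is underdamped.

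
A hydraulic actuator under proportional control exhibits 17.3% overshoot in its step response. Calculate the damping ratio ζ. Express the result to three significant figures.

Inverting the overshoot relation: ζ = |ln 0.173|/√(π² + ln²0.173) = 0.488.

ζ ≈ 0.488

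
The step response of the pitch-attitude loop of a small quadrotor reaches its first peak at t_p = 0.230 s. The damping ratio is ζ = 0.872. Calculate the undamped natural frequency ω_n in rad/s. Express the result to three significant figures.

ω_n ≈ 27.9 rad/s

Peak time t_p = π/ω_d, so ω_d = π/t_p = π/0.230 = 13.7 rad/s.
ω_n = ω_d/√(1−ζ²) = 13.7/√0.240 = 27.9 rad/s.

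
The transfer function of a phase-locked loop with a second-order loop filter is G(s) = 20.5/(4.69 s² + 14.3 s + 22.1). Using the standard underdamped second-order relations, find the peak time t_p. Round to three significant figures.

Dividing through by 4.69: denominator becomes s² + 3.049 s + 4.712.
So ω_n = √4.712 = 2.17 rad/s and ζ = 3.049/(2·2.17) = 0.702.
ω_d = 2.17·√(1 − 0.702²) = 1.55 rad/s. t_p = π/ω_d = 2.03 s.

t_p ≈ 2.03 s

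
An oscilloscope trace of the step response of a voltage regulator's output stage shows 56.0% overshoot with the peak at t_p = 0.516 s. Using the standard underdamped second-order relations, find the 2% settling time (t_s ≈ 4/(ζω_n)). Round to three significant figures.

From the overshoot, ζ = −ln(OS)/√(π²+ln²(OS)) = 0.181.
From t_p = π/ω_d, ω_d = π/0.516 = 6.09 rad/s, so ω_n = ω_d/√(1−ζ²) = 6.19 rad/s.
t_s ≈ 4/(ζω_n) = 4/(0.181·6.19) = 3.56 s.

t_s ≈ 3.56 s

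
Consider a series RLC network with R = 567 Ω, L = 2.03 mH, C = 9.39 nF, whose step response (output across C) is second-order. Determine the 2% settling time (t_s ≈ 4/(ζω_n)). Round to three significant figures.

t_s ≈ 0.0000286 s

For a series RLC circuit (capacitor voltage as output), ω_n = 1/√(LC) = 1/√(2.03 mH · 9.39 nF) = 229000 rad/s.
ζ = (R/2)·√(C/L) = (567/2)·√(9.39 nF/2.03 mH) = 0.610.
t_s ≈ 4/(ζω_n) = 0.0000286 s.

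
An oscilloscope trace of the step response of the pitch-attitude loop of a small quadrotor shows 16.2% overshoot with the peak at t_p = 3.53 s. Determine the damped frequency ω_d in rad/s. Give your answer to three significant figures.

t_p = π/ω_d, so ω_d = π/3.53 = 0.890 rad/s.

ω_d ≈ 0.890 rad/s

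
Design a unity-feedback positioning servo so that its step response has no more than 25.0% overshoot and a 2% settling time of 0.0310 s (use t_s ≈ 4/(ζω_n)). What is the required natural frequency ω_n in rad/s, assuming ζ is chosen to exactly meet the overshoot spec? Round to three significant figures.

ω_n ≈ 320 rad/s

ζ = −ln(OS)/√(π² + (ln OS)²). With OS = 0.250, ln OS = −1.386 and ζ = 1.386/3.434 = 0.404.
Then ω_n = 4/(ζ t_s) = 4/(0.404 × 0.0310) = 320 rad/s.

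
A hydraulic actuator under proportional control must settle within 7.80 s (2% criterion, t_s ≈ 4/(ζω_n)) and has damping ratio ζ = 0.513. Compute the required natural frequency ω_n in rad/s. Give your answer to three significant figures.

ω_n ≈ 1.00 rad/s

Rearranging t_s ≈ 4/(ζω_n) gives ω_n = 4/(ζ·t_s) = 4/(0.513 × 7.80) = 1.00 rad/s.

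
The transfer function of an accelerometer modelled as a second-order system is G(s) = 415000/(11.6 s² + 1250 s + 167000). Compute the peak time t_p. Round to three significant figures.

Dividing through by 11.6: denominator becomes s² + 107.8 s + 14400.
So ω_n = √14400 = 120 rad/s and ζ = 107.8/(2·120) = 0.449.
The damped frequency ω_d = ω_n√(1−ζ²) = 107 rad/s. t_p = π/ω_d = 0.0293 s.

t_p ≈ 0.0293 s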